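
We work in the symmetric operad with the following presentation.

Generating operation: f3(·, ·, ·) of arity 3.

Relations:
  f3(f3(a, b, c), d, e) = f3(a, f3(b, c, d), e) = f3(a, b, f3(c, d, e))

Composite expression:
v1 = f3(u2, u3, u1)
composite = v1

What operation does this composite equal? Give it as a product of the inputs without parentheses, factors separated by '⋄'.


The f3-tree's shape is irrelevant; the u-reading-order decides.
f3(u2, u3, u1) collapses to u2 ⋄ u3 ⋄ u1

u2 ⋄ u3 ⋄ u1


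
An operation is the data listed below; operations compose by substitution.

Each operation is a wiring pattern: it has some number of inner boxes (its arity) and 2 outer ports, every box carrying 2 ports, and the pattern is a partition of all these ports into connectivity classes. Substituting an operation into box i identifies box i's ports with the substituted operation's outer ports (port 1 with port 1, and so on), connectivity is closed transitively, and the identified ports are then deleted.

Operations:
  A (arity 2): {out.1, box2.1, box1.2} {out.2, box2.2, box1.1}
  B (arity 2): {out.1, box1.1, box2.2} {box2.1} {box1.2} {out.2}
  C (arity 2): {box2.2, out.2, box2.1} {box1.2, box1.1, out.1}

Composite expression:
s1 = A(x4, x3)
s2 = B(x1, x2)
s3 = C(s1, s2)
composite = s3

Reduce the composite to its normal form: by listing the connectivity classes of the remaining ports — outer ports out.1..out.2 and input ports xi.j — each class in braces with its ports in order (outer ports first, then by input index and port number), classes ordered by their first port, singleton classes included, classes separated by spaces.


{out.1, x3.1, x3.2, x4.1, x4.2} {out.2, x1.1, x2.2} {x1.2} {x2.1}

Connectivity passes through glued C-boundaries; trace each wire chain.
through A, on inputs (x4, x3): {out.1, x3.1, x4.2} {out.2, x3.2, x4.1} (out.j = stage outer ports)
through B, on inputs (x1, x2): {out.1, x1.1, x2.2} {out.2} {x1.2} {x2.1} (out.j = stage outer ports)
through C, on inputs (x4, x3, x1, x2): {out.1, x3.1, x3.2, x4.1, x4.2} {out.2, x1.1, x2.2} {x1.2} {x2.1} (out.j = stage outer ports)


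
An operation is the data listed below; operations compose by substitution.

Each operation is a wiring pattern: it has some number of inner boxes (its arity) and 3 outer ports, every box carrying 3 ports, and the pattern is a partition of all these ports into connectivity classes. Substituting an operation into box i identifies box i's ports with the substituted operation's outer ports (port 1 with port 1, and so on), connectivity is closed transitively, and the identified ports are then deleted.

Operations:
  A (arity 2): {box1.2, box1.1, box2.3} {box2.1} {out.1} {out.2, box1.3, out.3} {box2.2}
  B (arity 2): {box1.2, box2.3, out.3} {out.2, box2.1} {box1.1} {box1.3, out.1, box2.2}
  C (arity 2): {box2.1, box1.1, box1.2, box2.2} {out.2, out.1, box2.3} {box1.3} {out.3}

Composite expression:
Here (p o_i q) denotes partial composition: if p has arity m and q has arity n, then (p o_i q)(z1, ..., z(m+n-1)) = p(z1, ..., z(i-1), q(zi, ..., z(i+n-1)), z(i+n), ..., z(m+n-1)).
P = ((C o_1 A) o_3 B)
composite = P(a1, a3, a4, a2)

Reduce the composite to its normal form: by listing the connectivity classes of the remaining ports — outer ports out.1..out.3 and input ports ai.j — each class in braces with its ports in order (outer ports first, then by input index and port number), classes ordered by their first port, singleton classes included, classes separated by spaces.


{out.1, out.2, a2.3, a4.2} {out.3} {a1.1, a1.2, a3.3} {a1.3, a2.1, a2.2, a4.3} {a3.1} {a3.2} {a4.1}

Two ports join when wires chain via C-identified ports.
the subtree at A composes to {out.1} {out.2, out.3, a1.3} {a1.1, a1.2, a3.3} {a3.1} {a3.2} on (a1, a3); out.j = own outer ports
the subtree at B composes to {out.1, a2.2, a4.3} {out.2, a2.1} {out.3, a2.3, a4.2} {a4.1} on (a4, a2); out.j = own outer ports
the subtree at C composes to {out.1, out.2, a2.3, a4.2} {out.3} {a1.1, a1.2, a3.3} {a1.3, a2.1, a2.2, a4.3} {a3.1} {a3.2} {a4.1} on (a1, a3, a4, a2); out.j = own outer ports


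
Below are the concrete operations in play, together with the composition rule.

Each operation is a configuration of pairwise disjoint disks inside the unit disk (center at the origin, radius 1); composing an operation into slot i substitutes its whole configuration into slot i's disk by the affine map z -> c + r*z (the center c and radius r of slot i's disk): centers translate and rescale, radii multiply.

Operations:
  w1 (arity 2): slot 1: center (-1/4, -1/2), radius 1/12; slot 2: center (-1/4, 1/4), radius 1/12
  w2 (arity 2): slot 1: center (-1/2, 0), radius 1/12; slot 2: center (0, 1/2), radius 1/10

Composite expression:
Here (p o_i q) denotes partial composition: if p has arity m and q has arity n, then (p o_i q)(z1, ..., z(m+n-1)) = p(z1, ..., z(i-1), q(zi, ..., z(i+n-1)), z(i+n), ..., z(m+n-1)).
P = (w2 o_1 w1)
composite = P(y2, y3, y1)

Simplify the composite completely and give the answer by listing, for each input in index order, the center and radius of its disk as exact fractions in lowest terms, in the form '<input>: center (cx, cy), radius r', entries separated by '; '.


y1: center (0, 1/2), radius 1/10; y2: center (-25/48, -1/24), radius 1/144; y3: center (-25/48, 1/48), radius 1/144

Each y-disk chains the slot maps above it in w2; radii multiply.
input y2: applying the 2 nested substitutions gives center (-25/48, -1/24), radius 1/144
input y3: applying the 2 nested substitutions gives center (-25/48, 1/48), radius 1/144
input y1: applying the 1 nested substitution gives center (0, 1/2), radius 1/10


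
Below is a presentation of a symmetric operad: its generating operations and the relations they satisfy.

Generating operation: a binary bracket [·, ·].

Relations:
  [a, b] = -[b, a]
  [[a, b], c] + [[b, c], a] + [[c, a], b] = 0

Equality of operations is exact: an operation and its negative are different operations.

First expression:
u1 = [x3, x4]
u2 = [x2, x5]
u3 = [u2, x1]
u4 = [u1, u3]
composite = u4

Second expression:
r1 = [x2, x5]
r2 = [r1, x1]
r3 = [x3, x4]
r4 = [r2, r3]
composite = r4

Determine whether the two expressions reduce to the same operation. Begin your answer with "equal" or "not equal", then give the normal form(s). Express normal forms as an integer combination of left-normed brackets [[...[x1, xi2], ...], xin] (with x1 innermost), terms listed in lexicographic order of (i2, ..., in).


not equal: they reduce to [[[[x1, x2], x5], x3], x4] - [[[[x1, x2], x5], x4], x3] - [[[[x1, x5], x2], x3], x4] + [[[[x1, x5], x2], x4], x3] and -[[[[x1, x2], x5], x3], x4] + [[[[x1, x2], x5], x4], x3] + [[[[x1, x5], x2], x3], x4] - [[[[x1, x5], x2], x4], x3]

The first expression reduces to [[[[x1, x2], x5], x3], x4] - [[[[x1, x2], x5], x4], x3] - [[[[x1, x5], x2], x3], x4] + [[[[x1, x5], x2], x4], x3]
The second expression reduces to -[[[[x1, x2], x5], x3], x4] + [[[[x1, x2], x5], x4], x3] + [[[[x1, x5], x2], x3], x4] - [[[[x1, x5], x2], x4], x3]
Distinct normal forms: not equal.


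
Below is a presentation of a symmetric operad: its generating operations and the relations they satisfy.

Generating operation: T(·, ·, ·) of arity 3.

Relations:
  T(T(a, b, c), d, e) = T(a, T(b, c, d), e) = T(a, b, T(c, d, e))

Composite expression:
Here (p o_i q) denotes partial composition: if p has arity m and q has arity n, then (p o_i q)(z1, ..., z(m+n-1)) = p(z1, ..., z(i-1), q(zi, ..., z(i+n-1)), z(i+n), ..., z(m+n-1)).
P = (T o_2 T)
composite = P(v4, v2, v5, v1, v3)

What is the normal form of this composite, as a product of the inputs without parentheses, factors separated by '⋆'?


v4 ⋆ v2 ⋆ v5 ⋆ v1 ⋆ v3

Key point: T is associative — brackets drop, the v-order remains.
T(v2, v5, v1) unparenthesizes to v2 ⋆ v5 ⋆ v1
T(v4, T(v2, v5, v1), v3) unparenthesizes to v4 ⋆ v2 ⋆ v5 ⋆ v1 ⋆ v3


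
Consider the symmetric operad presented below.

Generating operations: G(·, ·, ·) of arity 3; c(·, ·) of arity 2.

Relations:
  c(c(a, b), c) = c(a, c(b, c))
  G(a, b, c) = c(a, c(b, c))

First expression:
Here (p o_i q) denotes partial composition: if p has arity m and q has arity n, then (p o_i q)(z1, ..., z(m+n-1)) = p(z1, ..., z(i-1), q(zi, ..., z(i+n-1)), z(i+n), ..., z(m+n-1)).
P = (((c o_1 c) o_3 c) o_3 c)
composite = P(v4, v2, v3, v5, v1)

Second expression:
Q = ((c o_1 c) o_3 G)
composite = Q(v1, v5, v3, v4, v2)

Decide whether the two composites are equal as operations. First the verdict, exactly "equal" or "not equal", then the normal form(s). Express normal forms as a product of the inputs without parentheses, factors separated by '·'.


not equal: they reduce to v4 · v2 · v3 · v5 · v1 and v1 · v5 · v3 · v4 · v2


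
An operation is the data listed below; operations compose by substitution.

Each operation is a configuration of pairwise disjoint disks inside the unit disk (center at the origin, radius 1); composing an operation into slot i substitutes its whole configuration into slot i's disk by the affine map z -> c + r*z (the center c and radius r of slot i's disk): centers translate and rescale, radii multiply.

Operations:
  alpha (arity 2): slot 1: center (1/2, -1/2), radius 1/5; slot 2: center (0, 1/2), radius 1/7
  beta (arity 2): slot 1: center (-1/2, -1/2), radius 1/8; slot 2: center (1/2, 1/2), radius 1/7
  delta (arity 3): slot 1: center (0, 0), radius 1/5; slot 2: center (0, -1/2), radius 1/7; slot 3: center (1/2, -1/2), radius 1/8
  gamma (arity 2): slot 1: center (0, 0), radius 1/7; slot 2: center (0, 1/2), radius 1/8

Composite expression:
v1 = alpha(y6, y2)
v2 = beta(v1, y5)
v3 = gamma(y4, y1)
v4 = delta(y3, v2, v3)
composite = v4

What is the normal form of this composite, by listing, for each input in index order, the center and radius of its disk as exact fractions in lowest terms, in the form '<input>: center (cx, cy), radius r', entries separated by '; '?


Nesting under delta composes maps z -> c + r*z down each y-path.
tracing y3 down its 1-map path: center (0, 0), radius 1/5
tracing y6 down its 3-map path: center (-1/16, -65/112), radius 1/280
tracing y2 down its 3-map path: center (-1/14, -9/16), radius 1/392
tracing y5 down its 2-map path: center (1/14, -3/7), radius 1/49
tracing y4 down its 2-map path: center (1/2, -1/2), radius 1/56
tracing y1 down its 2-map path: center (1/2, -7/16), radius 1/64

y1: center (1/2, -7/16), radius 1/64; y2: center (-1/14, -9/16), radius 1/392; y3: center (0, 0), radius 1/5; y4: center (1/2, -1/2), radius 1/56; y5: center (1/14, -3/7), radius 1/49; y6: center (-1/16, -65/112), radius 1/280


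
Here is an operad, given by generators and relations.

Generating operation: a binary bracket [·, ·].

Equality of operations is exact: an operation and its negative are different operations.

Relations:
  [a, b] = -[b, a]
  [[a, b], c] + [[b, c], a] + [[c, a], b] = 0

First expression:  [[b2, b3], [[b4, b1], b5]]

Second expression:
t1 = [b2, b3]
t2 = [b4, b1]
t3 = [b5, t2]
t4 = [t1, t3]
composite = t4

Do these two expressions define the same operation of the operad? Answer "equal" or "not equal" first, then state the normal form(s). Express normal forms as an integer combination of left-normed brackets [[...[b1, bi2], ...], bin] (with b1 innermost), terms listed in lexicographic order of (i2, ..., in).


The first expression reduces to [[[[b1, b4], b5], b2], b3] - [[[[b1, b4], b5], b3], b2]
The second expression reduces to -[[[[b1, b4], b5], b2], b3] + [[[[b1, b4], b5], b3], b2]
Distinct normal forms: not equal.

not equal — first [[[[b1, b4], b5], b2], b3] - [[[[b1, b4], b5], b3], b2], second -[[[[b1, b4], b5], b2], b3] + [[[[b1, b4], b5], b3], b2]


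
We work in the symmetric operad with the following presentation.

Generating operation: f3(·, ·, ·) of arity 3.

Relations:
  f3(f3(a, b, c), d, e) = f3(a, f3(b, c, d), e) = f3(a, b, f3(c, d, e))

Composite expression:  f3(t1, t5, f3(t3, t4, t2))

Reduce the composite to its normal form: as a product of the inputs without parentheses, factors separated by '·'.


All parenthesizations of f3 agree; list the t-inputs left to right.
f3(t3, t4, t2) collapses to t3 · t4 · t2
f3(t1, t5, f3(t3, t4, t2)) collapses to t1 · t5 · t3 · t4 · t2

t1 · t5 · t3 · t4 · t2


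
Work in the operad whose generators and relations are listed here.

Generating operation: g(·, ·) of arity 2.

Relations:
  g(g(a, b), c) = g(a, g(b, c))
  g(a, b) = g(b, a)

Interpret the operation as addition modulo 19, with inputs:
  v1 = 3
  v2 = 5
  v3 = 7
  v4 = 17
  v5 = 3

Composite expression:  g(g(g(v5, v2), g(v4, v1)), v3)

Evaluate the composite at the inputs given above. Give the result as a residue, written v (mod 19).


16 (mod 19)

g(v5, v2) = 8
g(v4, v1) = 1
g(g(v5, v2), g(v4, v1)) = 9
g(g(g(v5, v2), g(v4, v1)), v3) = 16


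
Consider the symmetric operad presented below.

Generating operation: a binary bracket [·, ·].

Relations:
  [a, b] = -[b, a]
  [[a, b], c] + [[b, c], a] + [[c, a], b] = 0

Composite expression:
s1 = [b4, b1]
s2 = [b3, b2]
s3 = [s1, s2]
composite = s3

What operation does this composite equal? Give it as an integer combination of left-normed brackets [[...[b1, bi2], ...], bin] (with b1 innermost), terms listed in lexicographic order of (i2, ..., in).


[[[b1, b4], b2], b3] - [[[b1, b4], b3], b2]

A multilinear Lie element is pinned by b1-initial words (b1 innermost).
Composite bracket: [[b4, b1], [b3, b2]]
Applying ab - ba throughout gives 8 signed words (2^3 = 8).
The b1-initial words carry the normal form:
  b1b4b2b3 (sign +1) contributes +[[[b1, b4], b2], b3]
  b1b4b3b2 (sign -1) contributes -[[[b1, b4], b3], b2]


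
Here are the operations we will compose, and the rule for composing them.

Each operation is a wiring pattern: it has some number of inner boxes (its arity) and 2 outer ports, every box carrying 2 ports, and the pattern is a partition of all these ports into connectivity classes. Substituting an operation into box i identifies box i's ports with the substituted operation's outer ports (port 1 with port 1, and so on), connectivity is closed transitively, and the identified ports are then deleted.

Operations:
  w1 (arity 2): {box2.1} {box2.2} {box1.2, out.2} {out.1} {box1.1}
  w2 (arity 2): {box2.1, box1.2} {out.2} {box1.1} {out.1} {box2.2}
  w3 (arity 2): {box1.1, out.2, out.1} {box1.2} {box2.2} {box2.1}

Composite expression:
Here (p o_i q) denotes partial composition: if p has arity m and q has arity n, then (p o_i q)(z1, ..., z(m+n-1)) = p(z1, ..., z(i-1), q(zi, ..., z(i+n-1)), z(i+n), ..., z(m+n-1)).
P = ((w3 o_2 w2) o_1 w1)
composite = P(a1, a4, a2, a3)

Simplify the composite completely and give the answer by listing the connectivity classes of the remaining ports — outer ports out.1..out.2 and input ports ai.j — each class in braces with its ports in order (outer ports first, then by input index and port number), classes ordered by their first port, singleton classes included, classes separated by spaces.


{out.1, out.2} {a1.1} {a1.2} {a2.1} {a2.2, a3.1} {a3.2} {a4.1} {a4.2}

Substituting into w3 glues patterns; closure does the rest.
through w1, on inputs (a1, a4): {out.1} {out.2, a1.2} {a1.1} {a4.1} {a4.2} (out.j = stage outer ports)
through w2, on inputs (a2, a3): {out.1} {out.2} {a2.1} {a2.2, a3.1} {a3.2} (out.j = stage outer ports)
through w3, on inputs (a1, a4, a2, a3): {out.1, out.2} {a1.1} {a1.2} {a2.1} {a2.2, a3.1} {a3.2} {a4.1} {a4.2} (out.j = stage outer ports)


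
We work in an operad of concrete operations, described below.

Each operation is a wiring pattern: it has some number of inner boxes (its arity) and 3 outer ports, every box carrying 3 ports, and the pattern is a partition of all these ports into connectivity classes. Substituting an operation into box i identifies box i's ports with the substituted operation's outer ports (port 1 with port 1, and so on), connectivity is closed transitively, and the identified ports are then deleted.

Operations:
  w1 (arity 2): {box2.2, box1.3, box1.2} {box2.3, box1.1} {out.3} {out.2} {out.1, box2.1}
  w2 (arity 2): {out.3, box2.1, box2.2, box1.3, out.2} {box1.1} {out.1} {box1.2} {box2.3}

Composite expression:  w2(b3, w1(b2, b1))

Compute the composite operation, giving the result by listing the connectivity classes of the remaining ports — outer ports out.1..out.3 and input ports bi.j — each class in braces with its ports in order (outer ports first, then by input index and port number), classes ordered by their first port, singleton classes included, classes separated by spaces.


Treat the ports identified at w2 as solder joints: merge, then drop.
the subtree at w1 composes to {out.1, b1.1} {out.2} {out.3} {b1.2, b2.2, b2.3} {b1.3, b2.1} on (b2, b1); out.j = own outer ports
the subtree at w2 composes to {out.1} {out.2, out.3, b1.1, b3.3} {b1.2, b2.2, b2.3} {b1.3, b2.1} {b3.1} {b3.2} on (b3, b2, b1); out.j = own outer ports

{out.1} {out.2, out.3, b1.1, b3.3} {b1.2, b2.2, b2.3} {b1.3, b2.1} {b3.1} {b3.2}


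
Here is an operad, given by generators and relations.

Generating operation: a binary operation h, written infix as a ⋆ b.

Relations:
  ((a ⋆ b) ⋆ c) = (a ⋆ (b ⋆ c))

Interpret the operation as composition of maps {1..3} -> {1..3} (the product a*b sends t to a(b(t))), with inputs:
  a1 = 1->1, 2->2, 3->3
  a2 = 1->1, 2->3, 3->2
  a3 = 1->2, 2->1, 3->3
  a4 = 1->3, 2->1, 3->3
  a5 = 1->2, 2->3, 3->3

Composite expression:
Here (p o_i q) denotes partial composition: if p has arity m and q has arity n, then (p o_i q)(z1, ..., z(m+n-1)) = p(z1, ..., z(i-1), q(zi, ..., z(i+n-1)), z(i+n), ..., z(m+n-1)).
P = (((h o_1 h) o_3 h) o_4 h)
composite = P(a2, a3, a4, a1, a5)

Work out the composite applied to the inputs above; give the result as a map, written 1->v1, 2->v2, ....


1->3, 2->2, 3->2


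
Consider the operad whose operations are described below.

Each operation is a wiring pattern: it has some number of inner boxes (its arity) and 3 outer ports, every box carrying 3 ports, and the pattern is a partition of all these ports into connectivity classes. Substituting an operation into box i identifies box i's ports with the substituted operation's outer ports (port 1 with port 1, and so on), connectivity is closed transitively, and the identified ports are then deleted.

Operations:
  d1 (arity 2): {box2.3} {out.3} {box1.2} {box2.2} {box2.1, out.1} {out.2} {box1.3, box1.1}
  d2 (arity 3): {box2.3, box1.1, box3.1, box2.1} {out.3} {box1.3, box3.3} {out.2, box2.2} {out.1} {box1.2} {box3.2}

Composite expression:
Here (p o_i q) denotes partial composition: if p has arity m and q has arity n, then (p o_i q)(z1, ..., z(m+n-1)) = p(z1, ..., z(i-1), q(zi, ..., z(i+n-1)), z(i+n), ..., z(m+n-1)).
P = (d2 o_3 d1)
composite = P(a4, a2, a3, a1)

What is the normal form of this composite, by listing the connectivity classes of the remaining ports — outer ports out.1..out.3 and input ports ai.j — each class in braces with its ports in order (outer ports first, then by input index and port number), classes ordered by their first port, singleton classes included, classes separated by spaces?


{out.1} {out.2, a2.2} {out.3} {a1.1, a2.1, a2.3, a4.1} {a1.2} {a1.3} {a3.1, a3.3} {a3.2} {a4.2} {a4.3}

Two ports join when wires chain via d2-identified ports.
composing d1 on (a3, a1), with out.j its own outer ports: {out.1, a1.1} {out.2} {out.3} {a1.2} {a1.3} {a3.1, a3.3} {a3.2}
composing d2 on (a4, a2, a3, a1), with out.j its own outer ports: {out.1} {out.2, a2.2} {out.3} {a1.1, a2.1, a2.3, a4.1} {a1.2} {a1.3} {a3.1, a3.3} {a3.2} {a4.2} {a4.3}


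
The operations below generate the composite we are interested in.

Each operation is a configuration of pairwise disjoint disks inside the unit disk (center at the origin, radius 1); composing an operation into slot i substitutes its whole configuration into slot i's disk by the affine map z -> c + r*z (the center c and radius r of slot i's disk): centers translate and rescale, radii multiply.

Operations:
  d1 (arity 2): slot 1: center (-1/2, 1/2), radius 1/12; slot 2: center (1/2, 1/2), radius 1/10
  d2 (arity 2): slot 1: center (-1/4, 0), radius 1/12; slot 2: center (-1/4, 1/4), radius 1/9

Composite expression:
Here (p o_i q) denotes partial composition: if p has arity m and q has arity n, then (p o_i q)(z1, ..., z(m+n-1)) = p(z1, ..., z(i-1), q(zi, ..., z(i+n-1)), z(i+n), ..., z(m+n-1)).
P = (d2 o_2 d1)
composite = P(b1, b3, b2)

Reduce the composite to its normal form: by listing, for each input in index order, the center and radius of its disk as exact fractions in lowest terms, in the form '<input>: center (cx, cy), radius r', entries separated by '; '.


Only the slot chain above each b matters under d2; compose those maps.
tracing b1 down its 1-map path: center (-1/4, 0), radius 1/12
tracing b3 down its 2-map path: center (-11/36, 11/36), radius 1/108
tracing b2 down its 2-map path: center (-7/36, 11/36), radius 1/90

b1: center (-1/4, 0), radius 1/12; b2: center (-7/36, 11/36), radius 1/90; b3: center (-11/36, 11/36), radius 1/108


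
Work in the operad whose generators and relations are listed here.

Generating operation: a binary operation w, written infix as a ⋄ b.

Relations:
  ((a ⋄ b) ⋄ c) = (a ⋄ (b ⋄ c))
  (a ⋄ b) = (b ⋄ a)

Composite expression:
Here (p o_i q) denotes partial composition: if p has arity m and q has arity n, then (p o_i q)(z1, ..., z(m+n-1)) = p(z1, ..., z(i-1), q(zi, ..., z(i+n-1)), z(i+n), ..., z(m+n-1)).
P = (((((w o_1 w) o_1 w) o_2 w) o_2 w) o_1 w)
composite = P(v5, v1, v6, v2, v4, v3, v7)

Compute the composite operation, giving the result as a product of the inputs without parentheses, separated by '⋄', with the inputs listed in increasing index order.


Any arrangement under w is one operation, so sort the v-inputs.
(v5 ⋄ v1) linearizes to v5 ⋄ v1
(v6 ⋄ v2) linearizes to v6 ⋄ v2
((v6 ⋄ v2) ⋄ v4) linearizes to v6 ⋄ v2 ⋄ v4
((v5 ⋄ v1) ⋄ ((v6 ⋄ v2) ⋄ v4)) linearizes to v5 ⋄ v1 ⋄ v6 ⋄ v2 ⋄ v4
(((v5 ⋄ v1) ⋄ ((v6 ⋄ v2) ⋄ v4)) ⋄ v3) linearizes to v5 ⋄ v1 ⋄ v6 ⋄ v2 ⋄ v4 ⋄ v3
((((v5 ⋄ v1) ⋄ ((v6 ⋄ v2) ⋄ v4)) ⋄ v3) ⋄ v7) linearizes to v5 ⋄ v1 ⋄ v6 ⋄ v2 ⋄ v4 ⋄ v3 ⋄ v7
commutativity sorts the factors: v1 ⋄ v2 ⋄ v3 ⋄ v4 ⋄ v5 ⋄ v6 ⋄ v7

v1 ⋄ v2 ⋄ v3 ⋄ v4 ⋄ v5 ⋄ v6 ⋄ v7


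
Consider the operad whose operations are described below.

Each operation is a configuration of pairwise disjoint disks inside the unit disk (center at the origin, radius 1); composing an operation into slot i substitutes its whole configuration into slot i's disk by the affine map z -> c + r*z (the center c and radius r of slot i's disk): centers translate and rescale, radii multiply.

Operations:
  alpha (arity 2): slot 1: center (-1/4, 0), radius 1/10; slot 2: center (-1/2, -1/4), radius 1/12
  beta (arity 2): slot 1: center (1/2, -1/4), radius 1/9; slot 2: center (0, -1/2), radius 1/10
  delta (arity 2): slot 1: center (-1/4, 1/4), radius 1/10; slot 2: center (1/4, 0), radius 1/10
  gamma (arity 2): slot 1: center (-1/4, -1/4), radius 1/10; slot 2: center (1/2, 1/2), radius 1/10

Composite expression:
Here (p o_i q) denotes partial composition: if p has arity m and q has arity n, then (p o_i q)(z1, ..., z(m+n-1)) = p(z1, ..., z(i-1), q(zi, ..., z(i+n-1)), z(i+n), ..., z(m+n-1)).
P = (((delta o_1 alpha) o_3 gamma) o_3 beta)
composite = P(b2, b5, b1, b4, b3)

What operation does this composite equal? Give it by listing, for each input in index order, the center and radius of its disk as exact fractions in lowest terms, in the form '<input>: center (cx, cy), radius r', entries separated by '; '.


Below delta, radii multiply path by path; the b-disk centers shift.
b2 passes through 2 substitutions, ending at center (-11/40, 1/4), radius 1/100
b5 passes through 2 substitutions, ending at center (-3/10, 9/40), radius 1/120
b1 passes through 3 substitutions, ending at center (23/100, -11/400), radius 1/900
b4 passes through 3 substitutions, ending at center (9/40, -3/100), radius 1/1000
b3 passes through 2 substitutions, ending at center (3/10, 1/20), radius 1/100

b1: center (23/100, -11/400), radius 1/900; b2: center (-11/40, 1/4), radius 1/100; b3: center (3/10, 1/20), radius 1/100; b4: center (9/40, -3/100), radius 1/1000; b5: center (-3/10, 9/40), radius 1/120


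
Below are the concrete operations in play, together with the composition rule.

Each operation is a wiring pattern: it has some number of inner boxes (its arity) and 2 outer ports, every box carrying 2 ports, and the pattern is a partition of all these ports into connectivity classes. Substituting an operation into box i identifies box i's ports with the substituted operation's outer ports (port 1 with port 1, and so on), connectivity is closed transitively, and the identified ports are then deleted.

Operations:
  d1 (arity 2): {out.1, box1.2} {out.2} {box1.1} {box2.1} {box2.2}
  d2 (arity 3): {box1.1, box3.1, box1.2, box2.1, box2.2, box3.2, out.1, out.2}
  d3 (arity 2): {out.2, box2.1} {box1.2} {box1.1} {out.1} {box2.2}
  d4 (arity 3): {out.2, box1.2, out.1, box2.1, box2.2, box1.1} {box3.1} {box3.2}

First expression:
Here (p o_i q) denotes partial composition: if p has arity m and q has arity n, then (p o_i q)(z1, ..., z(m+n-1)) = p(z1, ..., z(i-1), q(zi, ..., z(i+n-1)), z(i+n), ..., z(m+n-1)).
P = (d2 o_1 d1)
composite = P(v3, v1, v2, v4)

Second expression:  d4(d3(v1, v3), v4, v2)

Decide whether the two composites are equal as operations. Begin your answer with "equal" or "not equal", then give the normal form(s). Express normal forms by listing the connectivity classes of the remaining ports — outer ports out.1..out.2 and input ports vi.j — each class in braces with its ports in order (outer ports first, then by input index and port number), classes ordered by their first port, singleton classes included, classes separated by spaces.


not equal; the first gives {out.1, out.2, v2.1, v2.2, v3.2, v4.1, v4.2} {v1.1} {v1.2} {v3.1} and the second {out.1, out.2, v3.1, v4.1, v4.2} {v1.1} {v1.2} {v2.1} {v2.2} {v3.2}

Normal form of the first expression: {out.1, out.2, v2.1, v2.2, v3.2, v4.1, v4.2} {v1.1} {v1.2} {v3.1}
Normal form of the second expression: {out.1, out.2, v3.1, v4.1, v4.2} {v1.1} {v1.2} {v2.1} {v2.2} {v3.2}
The forms do not match — not equal.


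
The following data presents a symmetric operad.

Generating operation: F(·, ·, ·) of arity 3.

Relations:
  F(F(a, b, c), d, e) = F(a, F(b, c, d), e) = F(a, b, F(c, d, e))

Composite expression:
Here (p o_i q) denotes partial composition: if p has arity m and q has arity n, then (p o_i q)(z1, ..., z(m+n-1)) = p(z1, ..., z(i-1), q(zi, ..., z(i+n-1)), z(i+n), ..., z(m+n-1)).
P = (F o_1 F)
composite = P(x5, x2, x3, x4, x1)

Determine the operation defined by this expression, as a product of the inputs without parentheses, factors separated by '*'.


x5 * x2 * x3 * x4 * x1


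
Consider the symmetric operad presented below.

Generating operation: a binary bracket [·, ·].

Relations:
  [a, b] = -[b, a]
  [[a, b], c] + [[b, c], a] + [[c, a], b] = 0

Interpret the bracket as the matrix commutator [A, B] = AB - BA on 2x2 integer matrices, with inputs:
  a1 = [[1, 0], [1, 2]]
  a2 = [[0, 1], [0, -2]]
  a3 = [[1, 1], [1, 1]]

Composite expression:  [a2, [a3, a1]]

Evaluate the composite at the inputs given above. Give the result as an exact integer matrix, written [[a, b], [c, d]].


[[-1, 0], [2, 1]]

[a3, a1] = [[1, 1], [-1, -1]]
[a2, [a3, a1]] = [[-1, 0], [2, 1]]


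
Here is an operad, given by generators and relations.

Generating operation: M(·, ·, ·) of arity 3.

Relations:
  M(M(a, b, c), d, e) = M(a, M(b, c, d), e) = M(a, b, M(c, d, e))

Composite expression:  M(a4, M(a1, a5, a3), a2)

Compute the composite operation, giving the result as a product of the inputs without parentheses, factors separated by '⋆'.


a4 ⋆ a1 ⋆ a5 ⋆ a3 ⋆ a2


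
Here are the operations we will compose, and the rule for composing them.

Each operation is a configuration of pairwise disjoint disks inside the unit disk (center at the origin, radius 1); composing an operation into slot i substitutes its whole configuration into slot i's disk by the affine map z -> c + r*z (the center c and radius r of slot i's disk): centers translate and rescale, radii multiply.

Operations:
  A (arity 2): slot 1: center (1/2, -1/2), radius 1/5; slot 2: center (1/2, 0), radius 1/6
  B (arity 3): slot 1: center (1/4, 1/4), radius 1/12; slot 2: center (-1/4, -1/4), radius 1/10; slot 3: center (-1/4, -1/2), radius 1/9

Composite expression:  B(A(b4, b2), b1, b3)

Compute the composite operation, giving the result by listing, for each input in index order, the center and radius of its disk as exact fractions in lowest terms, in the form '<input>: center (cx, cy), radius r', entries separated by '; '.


Nesting under B composes maps z -> c + r*z down each b-path.
b4 passes through 2 substitutions, ending at center (7/24, 5/24), radius 1/60
b2 passes through 2 substitutions, ending at center (7/24, 1/4), radius 1/72
b1 passes through 1 substitution, ending at center (-1/4, -1/4), radius 1/10
b3 passes through 1 substitution, ending at center (-1/4, -1/2), radius 1/9

b1: center (-1/4, -1/4), radius 1/10; b2: center (7/24, 1/4), radius 1/72; b3: center (-1/4, -1/2), radius 1/9; b4: center (7/24, 5/24), radius 1/60


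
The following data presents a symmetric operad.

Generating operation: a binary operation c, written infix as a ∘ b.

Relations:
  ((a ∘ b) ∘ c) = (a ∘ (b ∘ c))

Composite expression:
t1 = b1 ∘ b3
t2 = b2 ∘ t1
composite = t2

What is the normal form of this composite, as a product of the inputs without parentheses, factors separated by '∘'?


Key point: c is associative — brackets drop, the b-order remains.
(b1 ∘ b3) collapses to b1 ∘ b3
(b2 ∘ (b1 ∘ b3)) collapses to b2 ∘ b1 ∘ b3

b2 ∘ b1 ∘ b3


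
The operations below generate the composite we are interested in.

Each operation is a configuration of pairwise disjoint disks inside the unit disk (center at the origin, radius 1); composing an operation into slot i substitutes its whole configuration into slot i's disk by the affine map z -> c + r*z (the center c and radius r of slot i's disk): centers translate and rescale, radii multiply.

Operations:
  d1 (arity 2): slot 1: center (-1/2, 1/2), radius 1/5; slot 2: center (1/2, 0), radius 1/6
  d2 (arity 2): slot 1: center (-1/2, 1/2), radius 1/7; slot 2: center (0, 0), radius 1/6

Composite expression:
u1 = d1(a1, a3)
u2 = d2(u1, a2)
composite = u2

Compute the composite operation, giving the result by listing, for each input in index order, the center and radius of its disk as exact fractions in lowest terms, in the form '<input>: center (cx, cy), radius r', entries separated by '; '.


Affine substitution under d2: radii multiply and a-centers shift.
a1 passes through 2 substitutions, ending at center (-4/7, 4/7), radius 1/35
a3 passes through 2 substitutions, ending at center (-3/7, 1/2), radius 1/42
a2 passes through 1 substitution, ending at center (0, 0), radius 1/6

a1: center (-4/7, 4/7), radius 1/35; a2: center (0, 0), radius 1/6; a3: center (-3/7, 1/2), radius 1/42


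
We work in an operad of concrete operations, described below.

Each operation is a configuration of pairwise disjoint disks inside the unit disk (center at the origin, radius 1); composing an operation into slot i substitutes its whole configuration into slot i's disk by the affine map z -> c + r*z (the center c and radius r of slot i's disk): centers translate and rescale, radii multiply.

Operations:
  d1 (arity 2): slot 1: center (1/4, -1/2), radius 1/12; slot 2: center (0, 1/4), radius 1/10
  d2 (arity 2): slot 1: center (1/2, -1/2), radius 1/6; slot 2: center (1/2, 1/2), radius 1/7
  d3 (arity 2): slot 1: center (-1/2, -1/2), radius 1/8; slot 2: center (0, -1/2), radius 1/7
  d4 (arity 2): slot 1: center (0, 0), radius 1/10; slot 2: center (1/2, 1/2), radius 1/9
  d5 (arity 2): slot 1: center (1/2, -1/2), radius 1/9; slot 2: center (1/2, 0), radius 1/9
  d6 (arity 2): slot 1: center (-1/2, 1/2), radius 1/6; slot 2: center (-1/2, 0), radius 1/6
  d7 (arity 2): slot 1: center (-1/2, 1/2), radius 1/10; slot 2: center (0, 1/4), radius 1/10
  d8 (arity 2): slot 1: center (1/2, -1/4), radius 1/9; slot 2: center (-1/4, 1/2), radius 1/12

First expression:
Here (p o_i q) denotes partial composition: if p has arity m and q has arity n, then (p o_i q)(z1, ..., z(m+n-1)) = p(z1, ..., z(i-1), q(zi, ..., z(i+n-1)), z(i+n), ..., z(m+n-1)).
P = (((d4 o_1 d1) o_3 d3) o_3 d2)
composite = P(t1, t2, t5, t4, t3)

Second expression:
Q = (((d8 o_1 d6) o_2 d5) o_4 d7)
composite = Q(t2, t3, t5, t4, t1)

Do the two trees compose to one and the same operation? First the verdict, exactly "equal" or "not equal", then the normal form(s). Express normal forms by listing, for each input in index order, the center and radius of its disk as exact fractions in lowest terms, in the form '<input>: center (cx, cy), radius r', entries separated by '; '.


not equal; the first gives t1: center (1/40, -1/20), radius 1/120; t2: center (0, 1/40), radius 1/100; t3: center (1/2, 4/9), radius 1/63; t4: center (65/144, 65/144), radius 1/504; t5: center (65/144, 7/16), radius 1/432 and the second t1: center (-1/4, 25/48), radius 1/120; t2: center (4/9, -7/36), radius 1/54; t3: center (49/108, -7/27), radius 1/486; t4: center (-7/24, 13/24), radius 1/120; t5: center (49/108, -1/4), radius 1/486


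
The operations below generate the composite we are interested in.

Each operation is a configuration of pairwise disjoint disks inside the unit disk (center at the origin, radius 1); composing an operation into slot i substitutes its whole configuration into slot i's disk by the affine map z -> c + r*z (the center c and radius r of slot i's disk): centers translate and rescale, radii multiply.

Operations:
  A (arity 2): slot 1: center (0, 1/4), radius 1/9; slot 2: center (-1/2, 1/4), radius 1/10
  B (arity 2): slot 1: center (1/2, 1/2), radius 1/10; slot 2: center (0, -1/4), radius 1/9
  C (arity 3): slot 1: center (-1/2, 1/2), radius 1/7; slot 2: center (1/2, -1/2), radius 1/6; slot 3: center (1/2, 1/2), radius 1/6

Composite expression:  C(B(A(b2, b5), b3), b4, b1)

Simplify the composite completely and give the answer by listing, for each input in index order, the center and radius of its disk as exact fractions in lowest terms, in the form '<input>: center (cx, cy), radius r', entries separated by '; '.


b1: center (1/2, 1/2), radius 1/6; b2: center (-3/7, 23/40), radius 1/630; b3: center (-1/2, 13/28), radius 1/63; b4: center (1/2, -1/2), radius 1/6; b5: center (-61/140, 23/40), radius 1/700


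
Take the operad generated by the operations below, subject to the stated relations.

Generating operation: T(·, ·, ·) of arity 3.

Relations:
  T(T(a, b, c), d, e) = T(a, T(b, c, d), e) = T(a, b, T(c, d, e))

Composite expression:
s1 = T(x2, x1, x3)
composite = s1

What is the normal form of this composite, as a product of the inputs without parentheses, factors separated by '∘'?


x2 ∘ x1 ∘ x3

All parenthesizations of T agree; list the x-inputs left to right.
T(x2, x1, x3) collapses to x2 ∘ x1 ∘ x3


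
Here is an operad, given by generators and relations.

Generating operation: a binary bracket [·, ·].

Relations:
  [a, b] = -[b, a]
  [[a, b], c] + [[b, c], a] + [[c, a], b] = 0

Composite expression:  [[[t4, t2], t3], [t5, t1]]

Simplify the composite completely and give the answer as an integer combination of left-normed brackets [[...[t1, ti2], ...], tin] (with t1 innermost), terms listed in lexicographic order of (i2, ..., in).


Skip Jacobi rewriting: expand, keep t1-initial words, read off terms.
Composite bracket: [[[t4, t2], t3], [t5, t1]]
Expanding via [a, b] = ab - ba: 16 signed words (2^4 = 16).
Only words starting with t1 matter:
  the word t1t5t2t4t3 carries sign -1 and contributes -[[[[t1, t5], t2], t4], t3]
  the word t1t5t3t2t4 carries sign +1 and contributes +[[[[t1, t5], t3], t2], t4]
  the word t1t5t3t4t2 carries sign -1 and contributes -[[[[t1, t5], t3], t4], t2]
  the word t1t5t4t2t3 carries sign +1 and contributes +[[[[t1, t5], t4], t2], t3]

-[[[[t1, t5], t2], t4], t3] + [[[[t1, t5], t3], t2], t4] - [[[[t1, t5], t3], t4], t2] + [[[[t1, t5], t4], t2], t3]


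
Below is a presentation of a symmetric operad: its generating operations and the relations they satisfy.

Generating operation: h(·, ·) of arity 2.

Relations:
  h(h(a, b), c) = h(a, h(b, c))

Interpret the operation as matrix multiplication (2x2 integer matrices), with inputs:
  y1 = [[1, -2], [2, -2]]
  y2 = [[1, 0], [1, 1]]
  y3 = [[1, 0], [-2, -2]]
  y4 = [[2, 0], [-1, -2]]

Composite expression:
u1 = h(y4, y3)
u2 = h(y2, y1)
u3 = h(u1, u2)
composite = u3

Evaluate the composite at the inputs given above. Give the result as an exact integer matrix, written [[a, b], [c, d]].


[[2, -4], [15, -22]]

h(y4, y3) = [[2, 0], [3, 4]]
h(y2, y1) = [[1, -2], [3, -4]]
h(h(y4, y3), h(y2, y1)) = [[2, -4], [15, -22]]


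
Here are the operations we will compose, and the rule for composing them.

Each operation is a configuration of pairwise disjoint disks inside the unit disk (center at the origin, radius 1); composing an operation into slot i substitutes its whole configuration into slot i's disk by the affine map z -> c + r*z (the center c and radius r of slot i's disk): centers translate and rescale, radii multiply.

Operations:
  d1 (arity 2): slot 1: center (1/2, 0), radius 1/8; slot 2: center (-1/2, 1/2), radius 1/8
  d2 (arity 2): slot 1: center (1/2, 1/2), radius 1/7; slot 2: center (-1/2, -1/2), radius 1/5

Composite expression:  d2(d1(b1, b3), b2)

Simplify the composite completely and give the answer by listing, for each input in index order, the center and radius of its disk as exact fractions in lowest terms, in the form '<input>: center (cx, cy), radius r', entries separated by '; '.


b1: center (4/7, 1/2), radius 1/56; b2: center (-1/2, -1/2), radius 1/5; b3: center (3/7, 4/7), radius 1/56

Follow each b-input down from d2: c' goes to c + r*c', radius to r*r'.
for b1, the 2-step affine chain lands on center (4/7, 1/2), radius 1/56
for b3, the 2-step affine chain lands on center (3/7, 4/7), radius 1/56
for b2, the 1-step affine chain lands on center (-1/2, -1/2), radius 1/5


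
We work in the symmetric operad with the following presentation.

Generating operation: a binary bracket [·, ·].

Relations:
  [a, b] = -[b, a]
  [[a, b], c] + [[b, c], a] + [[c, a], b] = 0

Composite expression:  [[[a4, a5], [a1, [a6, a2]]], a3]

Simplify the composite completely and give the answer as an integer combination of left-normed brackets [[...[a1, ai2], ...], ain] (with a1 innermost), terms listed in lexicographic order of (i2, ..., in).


[[[[[a1, a2], a6], a4], a5], a3] - [[[[[a1, a2], a6], a5], a4], a3] - [[[[[a1, a6], a2], a4], a5], a3] + [[[[[a1, a6], a2], a5], a4], a3]

Expand each bracket as ab - ba; the a1-initial words give the coefficients.
Composite bracket: [[[a4, a5], [a1, [a6, a2]]], a3]
The bracket unfolds into 32 signed words via [a, b] = ab - ba (2^5 = 32).
Collect the words opening with a1:
  from a1a2a6a4a5a3, sign +1: term +[[[[[a1, a2], a6], a4], a5], a3]
  from a1a2a6a5a4a3, sign -1: term -[[[[[a1, a2], a6], a5], a4], a3]
  from a1a6a2a4a5a3, sign -1: term -[[[[[a1, a6], a2], a4], a5], a3]
  from a1a6a2a5a4a3, sign +1: term +[[[[[a1, a6], a2], a5], a4], a3]


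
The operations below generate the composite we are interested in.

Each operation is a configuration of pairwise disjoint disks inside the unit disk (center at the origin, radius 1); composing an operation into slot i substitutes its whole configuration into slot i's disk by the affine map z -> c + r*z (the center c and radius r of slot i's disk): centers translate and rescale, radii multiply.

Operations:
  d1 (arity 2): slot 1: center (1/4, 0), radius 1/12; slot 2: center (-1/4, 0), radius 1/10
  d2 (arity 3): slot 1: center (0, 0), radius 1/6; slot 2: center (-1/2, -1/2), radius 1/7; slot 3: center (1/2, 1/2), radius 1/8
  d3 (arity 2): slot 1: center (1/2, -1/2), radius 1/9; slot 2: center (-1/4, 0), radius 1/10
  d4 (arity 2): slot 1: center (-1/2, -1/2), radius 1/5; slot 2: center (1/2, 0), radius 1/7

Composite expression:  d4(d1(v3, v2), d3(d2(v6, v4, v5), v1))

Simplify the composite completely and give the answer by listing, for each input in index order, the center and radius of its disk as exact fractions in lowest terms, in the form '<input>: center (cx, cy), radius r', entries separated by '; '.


Affine substitution under d4: radii multiply and v-centers shift.
tracing v3 down its 2-map path: center (-9/20, -1/2), radius 1/60
tracing v2 down its 2-map path: center (-11/20, -1/2), radius 1/50
tracing v6 down its 3-map path: center (4/7, -1/14), radius 1/378
tracing v4 down its 3-map path: center (71/126, -5/63), radius 1/441
tracing v5 down its 3-map path: center (73/126, -4/63), radius 1/504
tracing v1 down its 2-map path: center (13/28, 0), radius 1/70

v1: center (13/28, 0), radius 1/70; v2: center (-11/20, -1/2), radius 1/50; v3: center (-9/20, -1/2), radius 1/60; v4: center (71/126, -5/63), radius 1/441; v5: center (73/126, -4/63), radius 1/504; v6: center (4/7, -1/14), radius 1/378
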